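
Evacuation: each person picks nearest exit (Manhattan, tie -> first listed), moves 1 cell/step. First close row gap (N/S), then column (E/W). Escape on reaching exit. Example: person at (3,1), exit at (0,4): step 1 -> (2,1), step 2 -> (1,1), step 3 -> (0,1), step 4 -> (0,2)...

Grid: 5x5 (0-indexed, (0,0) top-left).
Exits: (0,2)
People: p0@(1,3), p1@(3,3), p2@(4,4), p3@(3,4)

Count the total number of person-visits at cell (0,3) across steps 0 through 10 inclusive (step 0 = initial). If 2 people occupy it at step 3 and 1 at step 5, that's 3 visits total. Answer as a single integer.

Answer: 4

Derivation:
Step 0: p0@(1,3) p1@(3,3) p2@(4,4) p3@(3,4) -> at (0,3): 0 [-], cum=0
Step 1: p0@(0,3) p1@(2,3) p2@(3,4) p3@(2,4) -> at (0,3): 1 [p0], cum=1
Step 2: p0@ESC p1@(1,3) p2@(2,4) p3@(1,4) -> at (0,3): 0 [-], cum=1
Step 3: p0@ESC p1@(0,3) p2@(1,4) p3@(0,4) -> at (0,3): 1 [p1], cum=2
Step 4: p0@ESC p1@ESC p2@(0,4) p3@(0,3) -> at (0,3): 1 [p3], cum=3
Step 5: p0@ESC p1@ESC p2@(0,3) p3@ESC -> at (0,3): 1 [p2], cum=4
Step 6: p0@ESC p1@ESC p2@ESC p3@ESC -> at (0,3): 0 [-], cum=4
Total visits = 4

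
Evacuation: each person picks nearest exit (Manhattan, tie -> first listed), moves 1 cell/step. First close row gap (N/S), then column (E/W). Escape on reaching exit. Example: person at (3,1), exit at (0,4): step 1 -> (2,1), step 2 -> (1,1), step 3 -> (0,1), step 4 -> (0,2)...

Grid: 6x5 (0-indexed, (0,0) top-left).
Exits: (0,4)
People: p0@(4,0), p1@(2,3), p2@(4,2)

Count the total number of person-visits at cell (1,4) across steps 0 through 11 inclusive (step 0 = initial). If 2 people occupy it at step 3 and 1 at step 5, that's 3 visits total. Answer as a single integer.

Step 0: p0@(4,0) p1@(2,3) p2@(4,2) -> at (1,4): 0 [-], cum=0
Step 1: p0@(3,0) p1@(1,3) p2@(3,2) -> at (1,4): 0 [-], cum=0
Step 2: p0@(2,0) p1@(0,3) p2@(2,2) -> at (1,4): 0 [-], cum=0
Step 3: p0@(1,0) p1@ESC p2@(1,2) -> at (1,4): 0 [-], cum=0
Step 4: p0@(0,0) p1@ESC p2@(0,2) -> at (1,4): 0 [-], cum=0
Step 5: p0@(0,1) p1@ESC p2@(0,3) -> at (1,4): 0 [-], cum=0
Step 6: p0@(0,2) p1@ESC p2@ESC -> at (1,4): 0 [-], cum=0
Step 7: p0@(0,3) p1@ESC p2@ESC -> at (1,4): 0 [-], cum=0
Step 8: p0@ESC p1@ESC p2@ESC -> at (1,4): 0 [-], cum=0
Total visits = 0

Answer: 0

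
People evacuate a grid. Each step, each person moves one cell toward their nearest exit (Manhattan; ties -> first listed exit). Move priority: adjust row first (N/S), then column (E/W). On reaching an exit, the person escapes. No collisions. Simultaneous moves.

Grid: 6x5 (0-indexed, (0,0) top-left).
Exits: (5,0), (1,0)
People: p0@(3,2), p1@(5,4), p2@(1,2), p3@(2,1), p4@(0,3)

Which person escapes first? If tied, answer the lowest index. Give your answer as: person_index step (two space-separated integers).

Answer: 2 2

Derivation:
Step 1: p0:(3,2)->(4,2) | p1:(5,4)->(5,3) | p2:(1,2)->(1,1) | p3:(2,1)->(1,1) | p4:(0,3)->(1,3)
Step 2: p0:(4,2)->(5,2) | p1:(5,3)->(5,2) | p2:(1,1)->(1,0)->EXIT | p3:(1,1)->(1,0)->EXIT | p4:(1,3)->(1,2)
Step 3: p0:(5,2)->(5,1) | p1:(5,2)->(5,1) | p2:escaped | p3:escaped | p4:(1,2)->(1,1)
Step 4: p0:(5,1)->(5,0)->EXIT | p1:(5,1)->(5,0)->EXIT | p2:escaped | p3:escaped | p4:(1,1)->(1,0)->EXIT
Exit steps: [4, 4, 2, 2, 4]
First to escape: p2 at step 2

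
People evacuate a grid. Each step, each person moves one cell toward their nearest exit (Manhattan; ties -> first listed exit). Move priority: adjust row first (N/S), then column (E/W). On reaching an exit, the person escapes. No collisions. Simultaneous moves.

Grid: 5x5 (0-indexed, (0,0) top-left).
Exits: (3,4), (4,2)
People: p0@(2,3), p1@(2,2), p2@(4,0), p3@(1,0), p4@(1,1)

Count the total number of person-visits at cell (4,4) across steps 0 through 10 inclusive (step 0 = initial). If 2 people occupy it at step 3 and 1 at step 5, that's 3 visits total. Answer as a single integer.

Answer: 0

Derivation:
Step 0: p0@(2,3) p1@(2,2) p2@(4,0) p3@(1,0) p4@(1,1) -> at (4,4): 0 [-], cum=0
Step 1: p0@(3,3) p1@(3,2) p2@(4,1) p3@(2,0) p4@(2,1) -> at (4,4): 0 [-], cum=0
Step 2: p0@ESC p1@ESC p2@ESC p3@(3,0) p4@(3,1) -> at (4,4): 0 [-], cum=0
Step 3: p0@ESC p1@ESC p2@ESC p3@(4,0) p4@(4,1) -> at (4,4): 0 [-], cum=0
Step 4: p0@ESC p1@ESC p2@ESC p3@(4,1) p4@ESC -> at (4,4): 0 [-], cum=0
Step 5: p0@ESC p1@ESC p2@ESC p3@ESC p4@ESC -> at (4,4): 0 [-], cum=0
Total visits = 0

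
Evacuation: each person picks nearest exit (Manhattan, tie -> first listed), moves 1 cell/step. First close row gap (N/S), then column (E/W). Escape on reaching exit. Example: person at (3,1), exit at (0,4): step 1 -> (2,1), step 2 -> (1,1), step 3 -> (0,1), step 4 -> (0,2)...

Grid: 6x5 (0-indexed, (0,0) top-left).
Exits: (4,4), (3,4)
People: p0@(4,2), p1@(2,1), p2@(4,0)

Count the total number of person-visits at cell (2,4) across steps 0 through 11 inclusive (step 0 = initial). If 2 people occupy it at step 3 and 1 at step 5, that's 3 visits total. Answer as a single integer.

Step 0: p0@(4,2) p1@(2,1) p2@(4,0) -> at (2,4): 0 [-], cum=0
Step 1: p0@(4,3) p1@(3,1) p2@(4,1) -> at (2,4): 0 [-], cum=0
Step 2: p0@ESC p1@(3,2) p2@(4,2) -> at (2,4): 0 [-], cum=0
Step 3: p0@ESC p1@(3,3) p2@(4,3) -> at (2,4): 0 [-], cum=0
Step 4: p0@ESC p1@ESC p2@ESC -> at (2,4): 0 [-], cum=0
Total visits = 0

Answer: 0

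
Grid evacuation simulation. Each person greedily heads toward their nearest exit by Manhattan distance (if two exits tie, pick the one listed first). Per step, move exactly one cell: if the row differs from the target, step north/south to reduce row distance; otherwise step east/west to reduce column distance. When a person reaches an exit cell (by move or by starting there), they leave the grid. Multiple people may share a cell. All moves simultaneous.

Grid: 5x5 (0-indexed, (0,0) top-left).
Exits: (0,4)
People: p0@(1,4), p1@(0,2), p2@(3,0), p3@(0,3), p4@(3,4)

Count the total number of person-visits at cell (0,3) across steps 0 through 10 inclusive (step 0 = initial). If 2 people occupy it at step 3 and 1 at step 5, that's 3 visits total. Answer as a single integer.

Answer: 3

Derivation:
Step 0: p0@(1,4) p1@(0,2) p2@(3,0) p3@(0,3) p4@(3,4) -> at (0,3): 1 [p3], cum=1
Step 1: p0@ESC p1@(0,3) p2@(2,0) p3@ESC p4@(2,4) -> at (0,3): 1 [p1], cum=2
Step 2: p0@ESC p1@ESC p2@(1,0) p3@ESC p4@(1,4) -> at (0,3): 0 [-], cum=2
Step 3: p0@ESC p1@ESC p2@(0,0) p3@ESC p4@ESC -> at (0,3): 0 [-], cum=2
Step 4: p0@ESC p1@ESC p2@(0,1) p3@ESC p4@ESC -> at (0,3): 0 [-], cum=2
Step 5: p0@ESC p1@ESC p2@(0,2) p3@ESC p4@ESC -> at (0,3): 0 [-], cum=2
Step 6: p0@ESC p1@ESC p2@(0,3) p3@ESC p4@ESC -> at (0,3): 1 [p2], cum=3
Step 7: p0@ESC p1@ESC p2@ESC p3@ESC p4@ESC -> at (0,3): 0 [-], cum=3
Total visits = 3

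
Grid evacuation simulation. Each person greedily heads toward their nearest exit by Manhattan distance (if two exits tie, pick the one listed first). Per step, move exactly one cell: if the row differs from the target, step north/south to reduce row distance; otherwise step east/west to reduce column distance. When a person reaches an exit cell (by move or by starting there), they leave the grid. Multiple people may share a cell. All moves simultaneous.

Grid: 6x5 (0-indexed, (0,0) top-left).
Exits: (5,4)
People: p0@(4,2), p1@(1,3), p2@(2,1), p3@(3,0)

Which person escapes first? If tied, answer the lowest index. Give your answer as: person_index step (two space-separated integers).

Step 1: p0:(4,2)->(5,2) | p1:(1,3)->(2,3) | p2:(2,1)->(3,1) | p3:(3,0)->(4,0)
Step 2: p0:(5,2)->(5,3) | p1:(2,3)->(3,3) | p2:(3,1)->(4,1) | p3:(4,0)->(5,0)
Step 3: p0:(5,3)->(5,4)->EXIT | p1:(3,3)->(4,3) | p2:(4,1)->(5,1) | p3:(5,0)->(5,1)
Step 4: p0:escaped | p1:(4,3)->(5,3) | p2:(5,1)->(5,2) | p3:(5,1)->(5,2)
Step 5: p0:escaped | p1:(5,3)->(5,4)->EXIT | p2:(5,2)->(5,3) | p3:(5,2)->(5,3)
Step 6: p0:escaped | p1:escaped | p2:(5,3)->(5,4)->EXIT | p3:(5,3)->(5,4)->EXIT
Exit steps: [3, 5, 6, 6]
First to escape: p0 at step 3

Answer: 0 3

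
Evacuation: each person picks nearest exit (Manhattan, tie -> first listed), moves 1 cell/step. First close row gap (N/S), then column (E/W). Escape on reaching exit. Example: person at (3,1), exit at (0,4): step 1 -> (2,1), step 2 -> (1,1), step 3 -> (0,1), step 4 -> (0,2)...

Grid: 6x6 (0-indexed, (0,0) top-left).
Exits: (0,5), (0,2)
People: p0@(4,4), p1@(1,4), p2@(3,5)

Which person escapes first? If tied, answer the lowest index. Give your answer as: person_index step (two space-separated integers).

Answer: 1 2

Derivation:
Step 1: p0:(4,4)->(3,4) | p1:(1,4)->(0,4) | p2:(3,5)->(2,5)
Step 2: p0:(3,4)->(2,4) | p1:(0,4)->(0,5)->EXIT | p2:(2,5)->(1,5)
Step 3: p0:(2,4)->(1,4) | p1:escaped | p2:(1,5)->(0,5)->EXIT
Step 4: p0:(1,4)->(0,4) | p1:escaped | p2:escaped
Step 5: p0:(0,4)->(0,5)->EXIT | p1:escaped | p2:escaped
Exit steps: [5, 2, 3]
First to escape: p1 at step 2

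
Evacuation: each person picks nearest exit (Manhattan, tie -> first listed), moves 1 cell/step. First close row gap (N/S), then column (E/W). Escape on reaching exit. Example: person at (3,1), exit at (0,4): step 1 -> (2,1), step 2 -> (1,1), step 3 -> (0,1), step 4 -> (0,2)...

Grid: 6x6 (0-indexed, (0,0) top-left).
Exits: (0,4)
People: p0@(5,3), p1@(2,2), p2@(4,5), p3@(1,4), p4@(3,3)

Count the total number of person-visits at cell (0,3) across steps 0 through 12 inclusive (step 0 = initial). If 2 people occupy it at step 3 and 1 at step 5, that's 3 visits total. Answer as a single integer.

Step 0: p0@(5,3) p1@(2,2) p2@(4,5) p3@(1,4) p4@(3,3) -> at (0,3): 0 [-], cum=0
Step 1: p0@(4,3) p1@(1,2) p2@(3,5) p3@ESC p4@(2,3) -> at (0,3): 0 [-], cum=0
Step 2: p0@(3,3) p1@(0,2) p2@(2,5) p3@ESC p4@(1,3) -> at (0,3): 0 [-], cum=0
Step 3: p0@(2,3) p1@(0,3) p2@(1,5) p3@ESC p4@(0,3) -> at (0,3): 2 [p1,p4], cum=2
Step 4: p0@(1,3) p1@ESC p2@(0,5) p3@ESC p4@ESC -> at (0,3): 0 [-], cum=2
Step 5: p0@(0,3) p1@ESC p2@ESC p3@ESC p4@ESC -> at (0,3): 1 [p0], cum=3
Step 6: p0@ESC p1@ESC p2@ESC p3@ESC p4@ESC -> at (0,3): 0 [-], cum=3
Total visits = 3

Answer: 3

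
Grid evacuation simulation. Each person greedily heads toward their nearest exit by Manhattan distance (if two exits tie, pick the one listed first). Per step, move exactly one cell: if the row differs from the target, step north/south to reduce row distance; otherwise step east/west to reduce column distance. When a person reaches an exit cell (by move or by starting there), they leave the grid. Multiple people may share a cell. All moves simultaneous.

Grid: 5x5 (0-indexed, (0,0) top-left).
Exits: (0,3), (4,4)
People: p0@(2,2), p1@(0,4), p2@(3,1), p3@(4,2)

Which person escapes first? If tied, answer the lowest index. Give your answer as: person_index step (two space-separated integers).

Answer: 1 1

Derivation:
Step 1: p0:(2,2)->(1,2) | p1:(0,4)->(0,3)->EXIT | p2:(3,1)->(4,1) | p3:(4,2)->(4,3)
Step 2: p0:(1,2)->(0,2) | p1:escaped | p2:(4,1)->(4,2) | p3:(4,3)->(4,4)->EXIT
Step 3: p0:(0,2)->(0,3)->EXIT | p1:escaped | p2:(4,2)->(4,3) | p3:escaped
Step 4: p0:escaped | p1:escaped | p2:(4,3)->(4,4)->EXIT | p3:escaped
Exit steps: [3, 1, 4, 2]
First to escape: p1 at step 1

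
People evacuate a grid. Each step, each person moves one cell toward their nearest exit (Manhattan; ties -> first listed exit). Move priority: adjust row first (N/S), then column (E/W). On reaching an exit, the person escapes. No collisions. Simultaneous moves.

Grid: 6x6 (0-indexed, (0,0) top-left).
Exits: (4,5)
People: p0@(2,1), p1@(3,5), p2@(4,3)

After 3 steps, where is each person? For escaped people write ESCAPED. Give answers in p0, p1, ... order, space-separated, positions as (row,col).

Step 1: p0:(2,1)->(3,1) | p1:(3,5)->(4,5)->EXIT | p2:(4,3)->(4,4)
Step 2: p0:(3,1)->(4,1) | p1:escaped | p2:(4,4)->(4,5)->EXIT
Step 3: p0:(4,1)->(4,2) | p1:escaped | p2:escaped

(4,2) ESCAPED ESCAPED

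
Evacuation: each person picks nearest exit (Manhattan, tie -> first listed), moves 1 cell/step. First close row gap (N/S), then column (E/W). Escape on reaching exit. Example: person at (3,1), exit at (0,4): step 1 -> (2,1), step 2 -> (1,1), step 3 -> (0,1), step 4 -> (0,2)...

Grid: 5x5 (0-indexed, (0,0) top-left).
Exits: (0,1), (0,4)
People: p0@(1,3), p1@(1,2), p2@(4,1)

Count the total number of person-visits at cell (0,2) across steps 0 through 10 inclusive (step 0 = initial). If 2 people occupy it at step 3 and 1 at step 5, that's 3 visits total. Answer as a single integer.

Step 0: p0@(1,3) p1@(1,2) p2@(4,1) -> at (0,2): 0 [-], cum=0
Step 1: p0@(0,3) p1@(0,2) p2@(3,1) -> at (0,2): 1 [p1], cum=1
Step 2: p0@ESC p1@ESC p2@(2,1) -> at (0,2): 0 [-], cum=1
Step 3: p0@ESC p1@ESC p2@(1,1) -> at (0,2): 0 [-], cum=1
Step 4: p0@ESC p1@ESC p2@ESC -> at (0,2): 0 [-], cum=1
Total visits = 1

Answer: 1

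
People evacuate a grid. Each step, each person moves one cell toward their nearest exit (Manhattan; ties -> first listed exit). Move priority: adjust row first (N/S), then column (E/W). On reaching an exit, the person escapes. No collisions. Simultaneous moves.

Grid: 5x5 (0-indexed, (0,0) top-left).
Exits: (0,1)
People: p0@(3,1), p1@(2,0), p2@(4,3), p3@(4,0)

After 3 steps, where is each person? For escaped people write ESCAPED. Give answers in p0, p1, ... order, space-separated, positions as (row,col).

Step 1: p0:(3,1)->(2,1) | p1:(2,0)->(1,0) | p2:(4,3)->(3,3) | p3:(4,0)->(3,0)
Step 2: p0:(2,1)->(1,1) | p1:(1,0)->(0,0) | p2:(3,3)->(2,3) | p3:(3,0)->(2,0)
Step 3: p0:(1,1)->(0,1)->EXIT | p1:(0,0)->(0,1)->EXIT | p2:(2,3)->(1,3) | p3:(2,0)->(1,0)

ESCAPED ESCAPED (1,3) (1,0)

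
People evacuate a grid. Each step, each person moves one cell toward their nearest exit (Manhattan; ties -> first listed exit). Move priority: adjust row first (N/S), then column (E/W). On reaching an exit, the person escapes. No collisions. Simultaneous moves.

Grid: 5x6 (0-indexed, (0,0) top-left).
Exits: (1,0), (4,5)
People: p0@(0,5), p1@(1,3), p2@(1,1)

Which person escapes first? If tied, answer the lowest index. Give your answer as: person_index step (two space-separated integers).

Step 1: p0:(0,5)->(1,5) | p1:(1,3)->(1,2) | p2:(1,1)->(1,0)->EXIT
Step 2: p0:(1,5)->(2,5) | p1:(1,2)->(1,1) | p2:escaped
Step 3: p0:(2,5)->(3,5) | p1:(1,1)->(1,0)->EXIT | p2:escaped
Step 4: p0:(3,5)->(4,5)->EXIT | p1:escaped | p2:escaped
Exit steps: [4, 3, 1]
First to escape: p2 at step 1

Answer: 2 1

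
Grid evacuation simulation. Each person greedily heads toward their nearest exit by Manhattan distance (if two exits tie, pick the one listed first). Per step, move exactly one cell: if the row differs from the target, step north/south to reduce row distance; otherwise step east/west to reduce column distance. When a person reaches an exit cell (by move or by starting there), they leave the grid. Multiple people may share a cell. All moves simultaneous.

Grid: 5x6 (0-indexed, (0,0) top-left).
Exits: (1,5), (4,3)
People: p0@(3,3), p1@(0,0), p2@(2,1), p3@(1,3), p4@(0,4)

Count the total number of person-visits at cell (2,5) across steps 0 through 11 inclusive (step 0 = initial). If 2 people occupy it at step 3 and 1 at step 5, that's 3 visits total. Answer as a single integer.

Step 0: p0@(3,3) p1@(0,0) p2@(2,1) p3@(1,3) p4@(0,4) -> at (2,5): 0 [-], cum=0
Step 1: p0@ESC p1@(1,0) p2@(3,1) p3@(1,4) p4@(1,4) -> at (2,5): 0 [-], cum=0
Step 2: p0@ESC p1@(1,1) p2@(4,1) p3@ESC p4@ESC -> at (2,5): 0 [-], cum=0
Step 3: p0@ESC p1@(1,2) p2@(4,2) p3@ESC p4@ESC -> at (2,5): 0 [-], cum=0
Step 4: p0@ESC p1@(1,3) p2@ESC p3@ESC p4@ESC -> at (2,5): 0 [-], cum=0
Step 5: p0@ESC p1@(1,4) p2@ESC p3@ESC p4@ESC -> at (2,5): 0 [-], cum=0
Step 6: p0@ESC p1@ESC p2@ESC p3@ESC p4@ESC -> at (2,5): 0 [-], cum=0
Total visits = 0

Answer: 0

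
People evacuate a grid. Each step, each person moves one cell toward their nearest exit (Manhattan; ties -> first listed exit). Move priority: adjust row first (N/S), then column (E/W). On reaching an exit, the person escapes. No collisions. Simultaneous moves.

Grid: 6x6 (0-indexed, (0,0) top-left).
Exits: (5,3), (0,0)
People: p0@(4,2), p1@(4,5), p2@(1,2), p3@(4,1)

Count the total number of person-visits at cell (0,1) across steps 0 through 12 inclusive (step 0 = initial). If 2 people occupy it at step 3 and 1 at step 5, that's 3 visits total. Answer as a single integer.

Step 0: p0@(4,2) p1@(4,5) p2@(1,2) p3@(4,1) -> at (0,1): 0 [-], cum=0
Step 1: p0@(5,2) p1@(5,5) p2@(0,2) p3@(5,1) -> at (0,1): 0 [-], cum=0
Step 2: p0@ESC p1@(5,4) p2@(0,1) p3@(5,2) -> at (0,1): 1 [p2], cum=1
Step 3: p0@ESC p1@ESC p2@ESC p3@ESC -> at (0,1): 0 [-], cum=1
Total visits = 1

Answer: 1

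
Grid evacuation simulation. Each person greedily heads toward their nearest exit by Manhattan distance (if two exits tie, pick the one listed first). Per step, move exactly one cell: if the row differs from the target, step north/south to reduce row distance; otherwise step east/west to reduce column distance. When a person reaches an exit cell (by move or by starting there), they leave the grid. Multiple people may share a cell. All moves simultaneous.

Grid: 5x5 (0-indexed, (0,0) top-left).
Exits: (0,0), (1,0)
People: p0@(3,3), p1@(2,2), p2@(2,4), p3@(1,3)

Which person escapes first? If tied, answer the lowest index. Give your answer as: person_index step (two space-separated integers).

Answer: 1 3

Derivation:
Step 1: p0:(3,3)->(2,3) | p1:(2,2)->(1,2) | p2:(2,4)->(1,4) | p3:(1,3)->(1,2)
Step 2: p0:(2,3)->(1,3) | p1:(1,2)->(1,1) | p2:(1,4)->(1,3) | p3:(1,2)->(1,1)
Step 3: p0:(1,3)->(1,2) | p1:(1,1)->(1,0)->EXIT | p2:(1,3)->(1,2) | p3:(1,1)->(1,0)->EXIT
Step 4: p0:(1,2)->(1,1) | p1:escaped | p2:(1,2)->(1,1) | p3:escaped
Step 5: p0:(1,1)->(1,0)->EXIT | p1:escaped | p2:(1,1)->(1,0)->EXIT | p3:escaped
Exit steps: [5, 3, 5, 3]
First to escape: p1 at step 3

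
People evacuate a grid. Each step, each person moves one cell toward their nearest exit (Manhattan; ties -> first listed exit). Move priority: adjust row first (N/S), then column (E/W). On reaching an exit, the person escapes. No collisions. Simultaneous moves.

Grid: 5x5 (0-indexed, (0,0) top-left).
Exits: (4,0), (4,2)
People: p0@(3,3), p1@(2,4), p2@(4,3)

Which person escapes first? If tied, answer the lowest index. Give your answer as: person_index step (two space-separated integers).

Answer: 2 1

Derivation:
Step 1: p0:(3,3)->(4,3) | p1:(2,4)->(3,4) | p2:(4,3)->(4,2)->EXIT
Step 2: p0:(4,3)->(4,2)->EXIT | p1:(3,4)->(4,4) | p2:escaped
Step 3: p0:escaped | p1:(4,4)->(4,3) | p2:escaped
Step 4: p0:escaped | p1:(4,3)->(4,2)->EXIT | p2:escaped
Exit steps: [2, 4, 1]
First to escape: p2 at step 1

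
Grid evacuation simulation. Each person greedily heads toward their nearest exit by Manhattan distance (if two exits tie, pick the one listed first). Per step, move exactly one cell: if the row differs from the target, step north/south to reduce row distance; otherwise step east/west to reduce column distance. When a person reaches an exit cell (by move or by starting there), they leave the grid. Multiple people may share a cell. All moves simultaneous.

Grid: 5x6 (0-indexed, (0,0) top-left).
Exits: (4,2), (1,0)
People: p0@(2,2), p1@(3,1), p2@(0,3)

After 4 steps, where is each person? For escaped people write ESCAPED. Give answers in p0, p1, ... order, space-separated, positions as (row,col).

Step 1: p0:(2,2)->(3,2) | p1:(3,1)->(4,1) | p2:(0,3)->(1,3)
Step 2: p0:(3,2)->(4,2)->EXIT | p1:(4,1)->(4,2)->EXIT | p2:(1,3)->(1,2)
Step 3: p0:escaped | p1:escaped | p2:(1,2)->(1,1)
Step 4: p0:escaped | p1:escaped | p2:(1,1)->(1,0)->EXIT

ESCAPED ESCAPED ESCAPED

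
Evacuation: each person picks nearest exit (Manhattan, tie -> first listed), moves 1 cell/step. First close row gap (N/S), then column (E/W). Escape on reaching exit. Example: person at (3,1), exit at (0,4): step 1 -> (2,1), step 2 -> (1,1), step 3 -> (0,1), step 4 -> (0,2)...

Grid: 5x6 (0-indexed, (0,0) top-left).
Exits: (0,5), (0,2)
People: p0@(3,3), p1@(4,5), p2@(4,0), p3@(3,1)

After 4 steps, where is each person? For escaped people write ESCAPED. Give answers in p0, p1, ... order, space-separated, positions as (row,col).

Step 1: p0:(3,3)->(2,3) | p1:(4,5)->(3,5) | p2:(4,0)->(3,0) | p3:(3,1)->(2,1)
Step 2: p0:(2,3)->(1,3) | p1:(3,5)->(2,5) | p2:(3,0)->(2,0) | p3:(2,1)->(1,1)
Step 3: p0:(1,3)->(0,3) | p1:(2,5)->(1,5) | p2:(2,0)->(1,0) | p3:(1,1)->(0,1)
Step 4: p0:(0,3)->(0,2)->EXIT | p1:(1,5)->(0,5)->EXIT | p2:(1,0)->(0,0) | p3:(0,1)->(0,2)->EXIT

ESCAPED ESCAPED (0,0) ESCAPED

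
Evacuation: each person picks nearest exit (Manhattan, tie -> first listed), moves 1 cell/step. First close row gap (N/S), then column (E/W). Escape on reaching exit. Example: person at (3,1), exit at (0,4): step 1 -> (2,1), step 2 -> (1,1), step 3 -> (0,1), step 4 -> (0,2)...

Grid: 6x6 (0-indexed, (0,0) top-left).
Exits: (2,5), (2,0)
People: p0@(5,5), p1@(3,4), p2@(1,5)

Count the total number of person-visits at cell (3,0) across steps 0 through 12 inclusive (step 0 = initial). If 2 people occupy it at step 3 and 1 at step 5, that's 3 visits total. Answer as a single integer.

Step 0: p0@(5,5) p1@(3,4) p2@(1,5) -> at (3,0): 0 [-], cum=0
Step 1: p0@(4,5) p1@(2,4) p2@ESC -> at (3,0): 0 [-], cum=0
Step 2: p0@(3,5) p1@ESC p2@ESC -> at (3,0): 0 [-], cum=0
Step 3: p0@ESC p1@ESC p2@ESC -> at (3,0): 0 [-], cum=0
Total visits = 0

Answer: 0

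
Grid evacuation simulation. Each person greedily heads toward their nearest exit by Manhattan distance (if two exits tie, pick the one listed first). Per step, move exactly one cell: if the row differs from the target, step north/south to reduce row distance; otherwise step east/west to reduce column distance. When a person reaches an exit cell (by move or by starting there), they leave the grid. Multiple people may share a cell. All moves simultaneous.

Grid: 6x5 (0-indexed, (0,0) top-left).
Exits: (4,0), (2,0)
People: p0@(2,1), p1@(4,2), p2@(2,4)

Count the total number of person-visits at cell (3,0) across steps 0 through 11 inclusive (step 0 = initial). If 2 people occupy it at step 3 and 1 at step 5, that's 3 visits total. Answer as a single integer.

Answer: 0

Derivation:
Step 0: p0@(2,1) p1@(4,2) p2@(2,4) -> at (3,0): 0 [-], cum=0
Step 1: p0@ESC p1@(4,1) p2@(2,3) -> at (3,0): 0 [-], cum=0
Step 2: p0@ESC p1@ESC p2@(2,2) -> at (3,0): 0 [-], cum=0
Step 3: p0@ESC p1@ESC p2@(2,1) -> at (3,0): 0 [-], cum=0
Step 4: p0@ESC p1@ESC p2@ESC -> at (3,0): 0 [-], cum=0
Total visits = 0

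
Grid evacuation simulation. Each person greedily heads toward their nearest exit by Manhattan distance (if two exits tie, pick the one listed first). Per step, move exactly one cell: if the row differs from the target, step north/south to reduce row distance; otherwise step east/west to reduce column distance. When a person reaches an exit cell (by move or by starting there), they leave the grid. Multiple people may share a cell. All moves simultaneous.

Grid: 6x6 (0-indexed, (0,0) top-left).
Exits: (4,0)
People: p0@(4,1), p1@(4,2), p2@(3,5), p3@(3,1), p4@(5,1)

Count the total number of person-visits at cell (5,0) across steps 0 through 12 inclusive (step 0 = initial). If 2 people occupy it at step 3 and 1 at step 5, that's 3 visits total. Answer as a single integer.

Answer: 0

Derivation:
Step 0: p0@(4,1) p1@(4,2) p2@(3,5) p3@(3,1) p4@(5,1) -> at (5,0): 0 [-], cum=0
Step 1: p0@ESC p1@(4,1) p2@(4,5) p3@(4,1) p4@(4,1) -> at (5,0): 0 [-], cum=0
Step 2: p0@ESC p1@ESC p2@(4,4) p3@ESC p4@ESC -> at (5,0): 0 [-], cum=0
Step 3: p0@ESC p1@ESC p2@(4,3) p3@ESC p4@ESC -> at (5,0): 0 [-], cum=0
Step 4: p0@ESC p1@ESC p2@(4,2) p3@ESC p4@ESC -> at (5,0): 0 [-], cum=0
Step 5: p0@ESC p1@ESC p2@(4,1) p3@ESC p4@ESC -> at (5,0): 0 [-], cum=0
Step 6: p0@ESC p1@ESC p2@ESC p3@ESC p4@ESC -> at (5,0): 0 [-], cum=0
Total visits = 0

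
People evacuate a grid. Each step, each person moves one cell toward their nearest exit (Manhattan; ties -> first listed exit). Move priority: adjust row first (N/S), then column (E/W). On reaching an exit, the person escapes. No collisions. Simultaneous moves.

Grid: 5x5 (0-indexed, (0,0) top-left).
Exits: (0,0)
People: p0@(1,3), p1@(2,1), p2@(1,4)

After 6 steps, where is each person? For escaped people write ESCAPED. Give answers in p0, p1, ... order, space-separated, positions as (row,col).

Step 1: p0:(1,3)->(0,3) | p1:(2,1)->(1,1) | p2:(1,4)->(0,4)
Step 2: p0:(0,3)->(0,2) | p1:(1,1)->(0,1) | p2:(0,4)->(0,3)
Step 3: p0:(0,2)->(0,1) | p1:(0,1)->(0,0)->EXIT | p2:(0,3)->(0,2)
Step 4: p0:(0,1)->(0,0)->EXIT | p1:escaped | p2:(0,2)->(0,1)
Step 5: p0:escaped | p1:escaped | p2:(0,1)->(0,0)->EXIT

ESCAPED ESCAPED ESCAPED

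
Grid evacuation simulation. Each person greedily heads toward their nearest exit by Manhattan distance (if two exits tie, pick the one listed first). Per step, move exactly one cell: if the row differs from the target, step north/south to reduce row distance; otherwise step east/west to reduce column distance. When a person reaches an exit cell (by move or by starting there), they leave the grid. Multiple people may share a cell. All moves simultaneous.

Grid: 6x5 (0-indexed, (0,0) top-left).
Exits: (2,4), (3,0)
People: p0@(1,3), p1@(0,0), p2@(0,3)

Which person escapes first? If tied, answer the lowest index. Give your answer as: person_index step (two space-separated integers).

Answer: 0 2

Derivation:
Step 1: p0:(1,3)->(2,3) | p1:(0,0)->(1,0) | p2:(0,3)->(1,3)
Step 2: p0:(2,3)->(2,4)->EXIT | p1:(1,0)->(2,0) | p2:(1,3)->(2,3)
Step 3: p0:escaped | p1:(2,0)->(3,0)->EXIT | p2:(2,3)->(2,4)->EXIT
Exit steps: [2, 3, 3]
First to escape: p0 at step 2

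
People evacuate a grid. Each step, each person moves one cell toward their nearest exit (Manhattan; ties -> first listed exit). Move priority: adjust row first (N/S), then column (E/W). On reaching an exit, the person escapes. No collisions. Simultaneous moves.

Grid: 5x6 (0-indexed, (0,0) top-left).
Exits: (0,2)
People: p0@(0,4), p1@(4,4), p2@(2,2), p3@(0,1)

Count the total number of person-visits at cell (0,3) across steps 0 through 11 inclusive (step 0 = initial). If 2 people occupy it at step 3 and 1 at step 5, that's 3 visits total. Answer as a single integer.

Answer: 2

Derivation:
Step 0: p0@(0,4) p1@(4,4) p2@(2,2) p3@(0,1) -> at (0,3): 0 [-], cum=0
Step 1: p0@(0,3) p1@(3,4) p2@(1,2) p3@ESC -> at (0,3): 1 [p0], cum=1
Step 2: p0@ESC p1@(2,4) p2@ESC p3@ESC -> at (0,3): 0 [-], cum=1
Step 3: p0@ESC p1@(1,4) p2@ESC p3@ESC -> at (0,3): 0 [-], cum=1
Step 4: p0@ESC p1@(0,4) p2@ESC p3@ESC -> at (0,3): 0 [-], cum=1
Step 5: p0@ESC p1@(0,3) p2@ESC p3@ESC -> at (0,3): 1 [p1], cum=2
Step 6: p0@ESC p1@ESC p2@ESC p3@ESC -> at (0,3): 0 [-], cum=2
Total visits = 2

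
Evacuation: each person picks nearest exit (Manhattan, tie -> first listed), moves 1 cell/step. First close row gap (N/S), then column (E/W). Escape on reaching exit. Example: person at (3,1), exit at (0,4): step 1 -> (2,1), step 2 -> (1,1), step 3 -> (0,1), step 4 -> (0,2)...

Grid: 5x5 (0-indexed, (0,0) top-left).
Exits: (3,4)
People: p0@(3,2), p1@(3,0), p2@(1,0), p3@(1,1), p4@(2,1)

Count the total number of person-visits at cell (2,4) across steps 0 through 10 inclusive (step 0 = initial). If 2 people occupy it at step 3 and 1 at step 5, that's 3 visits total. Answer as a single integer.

Step 0: p0@(3,2) p1@(3,0) p2@(1,0) p3@(1,1) p4@(2,1) -> at (2,4): 0 [-], cum=0
Step 1: p0@(3,3) p1@(3,1) p2@(2,0) p3@(2,1) p4@(3,1) -> at (2,4): 0 [-], cum=0
Step 2: p0@ESC p1@(3,2) p2@(3,0) p3@(3,1) p4@(3,2) -> at (2,4): 0 [-], cum=0
Step 3: p0@ESC p1@(3,3) p2@(3,1) p3@(3,2) p4@(3,3) -> at (2,4): 0 [-], cum=0
Step 4: p0@ESC p1@ESC p2@(3,2) p3@(3,3) p4@ESC -> at (2,4): 0 [-], cum=0
Step 5: p0@ESC p1@ESC p2@(3,3) p3@ESC p4@ESC -> at (2,4): 0 [-], cum=0
Step 6: p0@ESC p1@ESC p2@ESC p3@ESC p4@ESC -> at (2,4): 0 [-], cum=0
Total visits = 0

Answer: 0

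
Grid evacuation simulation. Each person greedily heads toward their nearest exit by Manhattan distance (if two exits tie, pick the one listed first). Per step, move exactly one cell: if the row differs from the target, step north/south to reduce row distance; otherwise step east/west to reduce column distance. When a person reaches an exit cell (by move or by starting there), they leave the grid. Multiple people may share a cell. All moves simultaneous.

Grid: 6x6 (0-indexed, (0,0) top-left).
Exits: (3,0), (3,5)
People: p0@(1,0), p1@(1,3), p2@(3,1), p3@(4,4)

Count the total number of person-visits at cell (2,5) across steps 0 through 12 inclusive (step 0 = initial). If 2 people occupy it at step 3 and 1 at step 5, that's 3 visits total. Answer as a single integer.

Answer: 0

Derivation:
Step 0: p0@(1,0) p1@(1,3) p2@(3,1) p3@(4,4) -> at (2,5): 0 [-], cum=0
Step 1: p0@(2,0) p1@(2,3) p2@ESC p3@(3,4) -> at (2,5): 0 [-], cum=0
Step 2: p0@ESC p1@(3,3) p2@ESC p3@ESC -> at (2,5): 0 [-], cum=0
Step 3: p0@ESC p1@(3,4) p2@ESC p3@ESC -> at (2,5): 0 [-], cum=0
Step 4: p0@ESC p1@ESC p2@ESC p3@ESC -> at (2,5): 0 [-], cum=0
Total visits = 0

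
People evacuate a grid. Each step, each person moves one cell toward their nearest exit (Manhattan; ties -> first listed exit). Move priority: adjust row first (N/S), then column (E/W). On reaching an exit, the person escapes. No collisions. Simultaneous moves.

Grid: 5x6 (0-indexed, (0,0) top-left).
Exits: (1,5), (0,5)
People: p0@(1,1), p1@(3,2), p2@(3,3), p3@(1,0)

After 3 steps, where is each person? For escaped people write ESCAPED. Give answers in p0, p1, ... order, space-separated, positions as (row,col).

Step 1: p0:(1,1)->(1,2) | p1:(3,2)->(2,2) | p2:(3,3)->(2,3) | p3:(1,0)->(1,1)
Step 2: p0:(1,2)->(1,3) | p1:(2,2)->(1,2) | p2:(2,3)->(1,3) | p3:(1,1)->(1,2)
Step 3: p0:(1,3)->(1,4) | p1:(1,2)->(1,3) | p2:(1,3)->(1,4) | p3:(1,2)->(1,3)

(1,4) (1,3) (1,4) (1,3)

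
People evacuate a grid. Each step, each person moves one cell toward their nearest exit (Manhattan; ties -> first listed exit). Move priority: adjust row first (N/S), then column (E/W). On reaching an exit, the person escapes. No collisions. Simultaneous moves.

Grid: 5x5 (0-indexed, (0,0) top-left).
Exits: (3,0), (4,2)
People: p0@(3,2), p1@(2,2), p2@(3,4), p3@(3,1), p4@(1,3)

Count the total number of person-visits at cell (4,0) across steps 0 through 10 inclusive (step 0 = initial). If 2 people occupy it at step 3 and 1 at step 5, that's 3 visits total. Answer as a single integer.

Answer: 0

Derivation:
Step 0: p0@(3,2) p1@(2,2) p2@(3,4) p3@(3,1) p4@(1,3) -> at (4,0): 0 [-], cum=0
Step 1: p0@ESC p1@(3,2) p2@(4,4) p3@ESC p4@(2,3) -> at (4,0): 0 [-], cum=0
Step 2: p0@ESC p1@ESC p2@(4,3) p3@ESC p4@(3,3) -> at (4,0): 0 [-], cum=0
Step 3: p0@ESC p1@ESC p2@ESC p3@ESC p4@(4,3) -> at (4,0): 0 [-], cum=0
Step 4: p0@ESC p1@ESC p2@ESC p3@ESC p4@ESC -> at (4,0): 0 [-], cum=0
Total visits = 0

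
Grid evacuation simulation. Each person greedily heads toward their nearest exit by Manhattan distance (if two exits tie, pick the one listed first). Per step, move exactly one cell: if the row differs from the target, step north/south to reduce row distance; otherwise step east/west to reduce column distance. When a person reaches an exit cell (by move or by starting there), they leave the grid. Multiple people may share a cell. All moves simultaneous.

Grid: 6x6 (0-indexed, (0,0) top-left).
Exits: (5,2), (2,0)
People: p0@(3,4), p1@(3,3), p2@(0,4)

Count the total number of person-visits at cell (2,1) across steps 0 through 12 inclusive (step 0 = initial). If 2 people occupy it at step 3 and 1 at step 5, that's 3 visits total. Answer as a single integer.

Step 0: p0@(3,4) p1@(3,3) p2@(0,4) -> at (2,1): 0 [-], cum=0
Step 1: p0@(4,4) p1@(4,3) p2@(1,4) -> at (2,1): 0 [-], cum=0
Step 2: p0@(5,4) p1@(5,3) p2@(2,4) -> at (2,1): 0 [-], cum=0
Step 3: p0@(5,3) p1@ESC p2@(2,3) -> at (2,1): 0 [-], cum=0
Step 4: p0@ESC p1@ESC p2@(2,2) -> at (2,1): 0 [-], cum=0
Step 5: p0@ESC p1@ESC p2@(2,1) -> at (2,1): 1 [p2], cum=1
Step 6: p0@ESC p1@ESC p2@ESC -> at (2,1): 0 [-], cum=1
Total visits = 1

Answer: 1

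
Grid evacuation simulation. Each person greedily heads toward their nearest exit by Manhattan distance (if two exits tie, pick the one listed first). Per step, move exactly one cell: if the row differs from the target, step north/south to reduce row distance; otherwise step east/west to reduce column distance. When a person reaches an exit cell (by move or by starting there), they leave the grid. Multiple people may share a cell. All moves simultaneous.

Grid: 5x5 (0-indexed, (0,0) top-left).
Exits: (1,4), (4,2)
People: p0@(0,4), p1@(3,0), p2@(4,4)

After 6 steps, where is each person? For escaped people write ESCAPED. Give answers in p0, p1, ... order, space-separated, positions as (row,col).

Step 1: p0:(0,4)->(1,4)->EXIT | p1:(3,0)->(4,0) | p2:(4,4)->(4,3)
Step 2: p0:escaped | p1:(4,0)->(4,1) | p2:(4,3)->(4,2)->EXIT
Step 3: p0:escaped | p1:(4,1)->(4,2)->EXIT | p2:escaped

ESCAPED ESCAPED ESCAPED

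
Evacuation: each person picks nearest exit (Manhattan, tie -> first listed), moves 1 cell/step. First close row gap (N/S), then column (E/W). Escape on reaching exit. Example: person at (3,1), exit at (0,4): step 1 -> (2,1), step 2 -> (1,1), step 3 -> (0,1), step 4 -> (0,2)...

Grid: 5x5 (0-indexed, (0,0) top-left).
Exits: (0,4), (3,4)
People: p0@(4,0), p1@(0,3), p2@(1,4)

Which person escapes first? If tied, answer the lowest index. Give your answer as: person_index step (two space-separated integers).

Step 1: p0:(4,0)->(3,0) | p1:(0,3)->(0,4)->EXIT | p2:(1,4)->(0,4)->EXIT
Step 2: p0:(3,0)->(3,1) | p1:escaped | p2:escaped
Step 3: p0:(3,1)->(3,2) | p1:escaped | p2:escaped
Step 4: p0:(3,2)->(3,3) | p1:escaped | p2:escaped
Step 5: p0:(3,3)->(3,4)->EXIT | p1:escaped | p2:escaped
Exit steps: [5, 1, 1]
First to escape: p1 at step 1

Answer: 1 1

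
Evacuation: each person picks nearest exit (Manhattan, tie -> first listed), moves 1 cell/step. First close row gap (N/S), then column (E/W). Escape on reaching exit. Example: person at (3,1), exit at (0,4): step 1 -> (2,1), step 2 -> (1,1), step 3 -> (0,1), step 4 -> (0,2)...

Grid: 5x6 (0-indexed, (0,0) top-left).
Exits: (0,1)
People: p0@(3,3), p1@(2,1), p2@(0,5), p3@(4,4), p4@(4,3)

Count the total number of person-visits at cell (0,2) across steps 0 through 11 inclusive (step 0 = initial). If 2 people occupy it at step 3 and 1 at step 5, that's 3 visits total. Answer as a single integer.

Step 0: p0@(3,3) p1@(2,1) p2@(0,5) p3@(4,4) p4@(4,3) -> at (0,2): 0 [-], cum=0
Step 1: p0@(2,3) p1@(1,1) p2@(0,4) p3@(3,4) p4@(3,3) -> at (0,2): 0 [-], cum=0
Step 2: p0@(1,3) p1@ESC p2@(0,3) p3@(2,4) p4@(2,3) -> at (0,2): 0 [-], cum=0
Step 3: p0@(0,3) p1@ESC p2@(0,2) p3@(1,4) p4@(1,3) -> at (0,2): 1 [p2], cum=1
Step 4: p0@(0,2) p1@ESC p2@ESC p3@(0,4) p4@(0,3) -> at (0,2): 1 [p0], cum=2
Step 5: p0@ESC p1@ESC p2@ESC p3@(0,3) p4@(0,2) -> at (0,2): 1 [p4], cum=3
Step 6: p0@ESC p1@ESC p2@ESC p3@(0,2) p4@ESC -> at (0,2): 1 [p3], cum=4
Step 7: p0@ESC p1@ESC p2@ESC p3@ESC p4@ESC -> at (0,2): 0 [-], cum=4
Total visits = 4

Answer: 4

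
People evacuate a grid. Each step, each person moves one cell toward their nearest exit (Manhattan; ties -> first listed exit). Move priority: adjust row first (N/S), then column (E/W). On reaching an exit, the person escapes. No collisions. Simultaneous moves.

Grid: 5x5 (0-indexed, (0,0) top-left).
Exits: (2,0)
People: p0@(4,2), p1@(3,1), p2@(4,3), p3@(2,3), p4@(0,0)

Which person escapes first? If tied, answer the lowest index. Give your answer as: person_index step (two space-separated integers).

Answer: 1 2

Derivation:
Step 1: p0:(4,2)->(3,2) | p1:(3,1)->(2,1) | p2:(4,3)->(3,3) | p3:(2,3)->(2,2) | p4:(0,0)->(1,0)
Step 2: p0:(3,2)->(2,2) | p1:(2,1)->(2,0)->EXIT | p2:(3,3)->(2,3) | p3:(2,2)->(2,1) | p4:(1,0)->(2,0)->EXIT
Step 3: p0:(2,2)->(2,1) | p1:escaped | p2:(2,3)->(2,2) | p3:(2,1)->(2,0)->EXIT | p4:escaped
Step 4: p0:(2,1)->(2,0)->EXIT | p1:escaped | p2:(2,2)->(2,1) | p3:escaped | p4:escaped
Step 5: p0:escaped | p1:escaped | p2:(2,1)->(2,0)->EXIT | p3:escaped | p4:escaped
Exit steps: [4, 2, 5, 3, 2]
First to escape: p1 at step 2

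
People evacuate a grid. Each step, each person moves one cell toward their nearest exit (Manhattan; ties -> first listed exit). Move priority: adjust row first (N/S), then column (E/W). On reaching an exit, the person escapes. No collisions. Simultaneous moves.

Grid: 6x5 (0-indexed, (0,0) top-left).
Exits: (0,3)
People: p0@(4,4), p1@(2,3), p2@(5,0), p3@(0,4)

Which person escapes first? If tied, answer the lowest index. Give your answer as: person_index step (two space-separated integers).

Answer: 3 1

Derivation:
Step 1: p0:(4,4)->(3,4) | p1:(2,3)->(1,3) | p2:(5,0)->(4,0) | p3:(0,4)->(0,3)->EXIT
Step 2: p0:(3,4)->(2,4) | p1:(1,3)->(0,3)->EXIT | p2:(4,0)->(3,0) | p3:escaped
Step 3: p0:(2,4)->(1,4) | p1:escaped | p2:(3,0)->(2,0) | p3:escaped
Step 4: p0:(1,4)->(0,4) | p1:escaped | p2:(2,0)->(1,0) | p3:escaped
Step 5: p0:(0,4)->(0,3)->EXIT | p1:escaped | p2:(1,0)->(0,0) | p3:escaped
Step 6: p0:escaped | p1:escaped | p2:(0,0)->(0,1) | p3:escaped
Step 7: p0:escaped | p1:escaped | p2:(0,1)->(0,2) | p3:escaped
Step 8: p0:escaped | p1:escaped | p2:(0,2)->(0,3)->EXIT | p3:escaped
Exit steps: [5, 2, 8, 1]
First to escape: p3 at step 1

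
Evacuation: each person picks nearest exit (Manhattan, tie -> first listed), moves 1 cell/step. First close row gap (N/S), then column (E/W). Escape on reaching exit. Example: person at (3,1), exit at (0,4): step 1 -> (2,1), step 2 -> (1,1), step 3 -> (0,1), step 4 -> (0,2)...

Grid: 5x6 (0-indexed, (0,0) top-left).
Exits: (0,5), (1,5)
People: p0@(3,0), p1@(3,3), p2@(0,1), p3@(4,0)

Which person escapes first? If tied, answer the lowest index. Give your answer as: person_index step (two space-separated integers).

Step 1: p0:(3,0)->(2,0) | p1:(3,3)->(2,3) | p2:(0,1)->(0,2) | p3:(4,0)->(3,0)
Step 2: p0:(2,0)->(1,0) | p1:(2,3)->(1,3) | p2:(0,2)->(0,3) | p3:(3,0)->(2,0)
Step 3: p0:(1,0)->(1,1) | p1:(1,3)->(1,4) | p2:(0,3)->(0,4) | p3:(2,0)->(1,0)
Step 4: p0:(1,1)->(1,2) | p1:(1,4)->(1,5)->EXIT | p2:(0,4)->(0,5)->EXIT | p3:(1,0)->(1,1)
Step 5: p0:(1,2)->(1,3) | p1:escaped | p2:escaped | p3:(1,1)->(1,2)
Step 6: p0:(1,3)->(1,4) | p1:escaped | p2:escaped | p3:(1,2)->(1,3)
Step 7: p0:(1,4)->(1,5)->EXIT | p1:escaped | p2:escaped | p3:(1,3)->(1,4)
Step 8: p0:escaped | p1:escaped | p2:escaped | p3:(1,4)->(1,5)->EXIT
Exit steps: [7, 4, 4, 8]
First to escape: p1 at step 4

Answer: 1 4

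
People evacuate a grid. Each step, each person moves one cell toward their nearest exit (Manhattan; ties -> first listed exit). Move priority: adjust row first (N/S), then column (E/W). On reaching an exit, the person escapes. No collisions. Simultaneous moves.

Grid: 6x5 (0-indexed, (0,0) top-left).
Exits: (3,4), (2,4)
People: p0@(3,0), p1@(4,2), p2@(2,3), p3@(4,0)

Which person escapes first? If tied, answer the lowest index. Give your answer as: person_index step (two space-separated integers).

Step 1: p0:(3,0)->(3,1) | p1:(4,2)->(3,2) | p2:(2,3)->(2,4)->EXIT | p3:(4,0)->(3,0)
Step 2: p0:(3,1)->(3,2) | p1:(3,2)->(3,3) | p2:escaped | p3:(3,0)->(3,1)
Step 3: p0:(3,2)->(3,3) | p1:(3,3)->(3,4)->EXIT | p2:escaped | p3:(3,1)->(3,2)
Step 4: p0:(3,3)->(3,4)->EXIT | p1:escaped | p2:escaped | p3:(3,2)->(3,3)
Step 5: p0:escaped | p1:escaped | p2:escaped | p3:(3,3)->(3,4)->EXIT
Exit steps: [4, 3, 1, 5]
First to escape: p2 at step 1

Answer: 2 1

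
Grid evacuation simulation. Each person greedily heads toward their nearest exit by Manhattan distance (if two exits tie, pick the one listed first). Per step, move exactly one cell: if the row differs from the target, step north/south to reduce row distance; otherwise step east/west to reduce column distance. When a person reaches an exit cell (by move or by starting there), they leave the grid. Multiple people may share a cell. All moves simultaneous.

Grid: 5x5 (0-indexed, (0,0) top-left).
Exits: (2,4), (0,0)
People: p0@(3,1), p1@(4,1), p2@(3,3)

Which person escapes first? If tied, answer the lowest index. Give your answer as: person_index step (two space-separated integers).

Answer: 2 2

Derivation:
Step 1: p0:(3,1)->(2,1) | p1:(4,1)->(3,1) | p2:(3,3)->(2,3)
Step 2: p0:(2,1)->(2,2) | p1:(3,1)->(2,1) | p2:(2,3)->(2,4)->EXIT
Step 3: p0:(2,2)->(2,3) | p1:(2,1)->(2,2) | p2:escaped
Step 4: p0:(2,3)->(2,4)->EXIT | p1:(2,2)->(2,3) | p2:escaped
Step 5: p0:escaped | p1:(2,3)->(2,4)->EXIT | p2:escaped
Exit steps: [4, 5, 2]
First to escape: p2 at step 2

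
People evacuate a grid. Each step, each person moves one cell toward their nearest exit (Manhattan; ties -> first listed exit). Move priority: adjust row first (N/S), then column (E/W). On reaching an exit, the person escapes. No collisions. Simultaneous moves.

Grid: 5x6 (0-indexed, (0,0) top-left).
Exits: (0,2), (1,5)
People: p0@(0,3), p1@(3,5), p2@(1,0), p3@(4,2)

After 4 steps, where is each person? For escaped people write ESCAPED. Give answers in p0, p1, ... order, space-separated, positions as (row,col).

Step 1: p0:(0,3)->(0,2)->EXIT | p1:(3,5)->(2,5) | p2:(1,0)->(0,0) | p3:(4,2)->(3,2)
Step 2: p0:escaped | p1:(2,5)->(1,5)->EXIT | p2:(0,0)->(0,1) | p3:(3,2)->(2,2)
Step 3: p0:escaped | p1:escaped | p2:(0,1)->(0,2)->EXIT | p3:(2,2)->(1,2)
Step 4: p0:escaped | p1:escaped | p2:escaped | p3:(1,2)->(0,2)->EXIT

ESCAPED ESCAPED ESCAPED ESCAPED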